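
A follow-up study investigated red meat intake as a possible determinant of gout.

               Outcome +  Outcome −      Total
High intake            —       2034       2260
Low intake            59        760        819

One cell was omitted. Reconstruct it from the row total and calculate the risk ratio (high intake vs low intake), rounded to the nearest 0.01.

1.39

The missing cell is in the exposed row: 2260 − 2034 = 226.
So a = 226, b = 2034, c = 59, d = 760.
RR = [a/(a+b)] / [c/(c+d)] = (226/2260) / (59/819) = 0.10000/0.07204 = 1.38814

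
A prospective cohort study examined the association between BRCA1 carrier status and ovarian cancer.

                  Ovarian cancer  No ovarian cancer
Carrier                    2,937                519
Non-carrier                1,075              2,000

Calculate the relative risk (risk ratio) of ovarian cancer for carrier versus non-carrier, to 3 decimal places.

2.431

Cells: a = 2937, b = 519, c = 1075, d = 2000.
Risk in exposed = 2937/3456 = 0.84983; risk in unexposed = 1075/3075 = 0.34959.
RR = 0.84983 / 0.34959 = 2.43090
The risk among the exposed is 2.43 times that among the unexposed.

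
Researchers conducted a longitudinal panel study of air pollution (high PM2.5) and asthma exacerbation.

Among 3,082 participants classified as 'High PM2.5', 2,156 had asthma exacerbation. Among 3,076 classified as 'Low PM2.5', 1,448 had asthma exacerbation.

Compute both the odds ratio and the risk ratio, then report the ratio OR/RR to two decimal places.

1.76

From the description: a = 2156, b = 926, c = 1448, d = 1628.
OR = (2156·1628)/(926·1448) = 3509968/1340848 = 2.61772
Risk in exposed = 2156/3082 = 0.69955; risk in unexposed = 1448/3076 = 0.47074; RR = 1.48605
OR/RR = 2.61772 / 1.48605 = 1.76153
The outcome is not rare, so the OR lies further from 1 than the RR.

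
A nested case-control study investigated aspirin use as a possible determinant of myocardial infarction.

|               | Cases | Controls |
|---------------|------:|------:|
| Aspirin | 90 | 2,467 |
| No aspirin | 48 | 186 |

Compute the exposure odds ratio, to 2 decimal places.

Cells: a = 90, b = 2467, c = 48, d = 186.
OR = (a·d)/(b·c) = (90 × 186) / (2467 × 48) = 16740 / 118416 = 0.14137
Exposure is associated with lower odds of myocardial infarction (OR = 0.14 < 1).

0.14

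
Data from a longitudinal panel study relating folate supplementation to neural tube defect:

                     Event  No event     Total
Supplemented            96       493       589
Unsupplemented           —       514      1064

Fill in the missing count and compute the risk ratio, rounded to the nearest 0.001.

The missing cell is in the unexposed row: 1064 − 514 = 550.
So a = 96, b = 493, c = 550, d = 514.
RR = [a/(a+b)] / [c/(c+d)] = (96/589) / (550/1064) = 0.16299/0.51692 = 0.31531

0.315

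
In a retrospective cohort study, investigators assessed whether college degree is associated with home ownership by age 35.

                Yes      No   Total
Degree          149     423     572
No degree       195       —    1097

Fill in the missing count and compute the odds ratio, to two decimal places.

The missing cell is in the unexposed row: 1097 − 195 = 902.
So a = 149, b = 423, c = 195, d = 902.
OR = (a·d)/(b·c) = (149 × 902) / (423 × 195) = 134398 / 82485 = 1.62936

1.63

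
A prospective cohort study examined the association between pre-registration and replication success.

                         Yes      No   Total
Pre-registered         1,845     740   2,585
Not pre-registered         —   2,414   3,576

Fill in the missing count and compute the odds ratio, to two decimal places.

5.18

The missing cell is in the unexposed row: 3576 − 2414 = 1162.
So a = 1845, b = 740, c = 1162, d = 2414.
OR = (a·d)/(b·c) = (1845 × 2414) / (740 × 1162) = 4453830 / 859880 = 5.17959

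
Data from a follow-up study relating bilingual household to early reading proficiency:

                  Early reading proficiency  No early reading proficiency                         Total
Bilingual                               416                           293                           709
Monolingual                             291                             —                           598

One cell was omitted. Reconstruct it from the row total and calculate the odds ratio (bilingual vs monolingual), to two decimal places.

1.50

The missing cell is in the unexposed row: 598 − 291 = 307.
So a = 416, b = 293, c = 291, d = 307.
OR = (a·d)/(b·c) = (416 × 307) / (293 × 291) = 127712 / 85263 = 1.49786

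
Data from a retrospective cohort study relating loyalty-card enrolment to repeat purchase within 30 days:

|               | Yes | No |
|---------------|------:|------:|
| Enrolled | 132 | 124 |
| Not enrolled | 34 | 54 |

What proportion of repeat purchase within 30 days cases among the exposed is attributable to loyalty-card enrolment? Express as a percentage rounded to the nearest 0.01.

25.07

Cells: a = 132, b = 124, c = 34, d = 54.
Risk in exposed = 132/256 = 0.51562; risk in unexposed = 34/88 = 0.38636.
RR = 0.51562/0.38636 = 1.33456
AR% = (RR − 1)/RR × 100 = (1.33456 − 1)/1.33456 × 100 = 25.0689%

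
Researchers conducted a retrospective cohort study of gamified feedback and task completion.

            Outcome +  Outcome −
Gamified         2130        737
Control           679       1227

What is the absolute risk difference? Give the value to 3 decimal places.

0.387

Cells: a = 2130, b = 737, c = 679, d = 1227.
Risk in exposed = 2130/2867 = 0.742937; risk in unexposed = 679/1906 = 0.356243.
Risk difference = 0.742937 − 0.356243 = 0.386693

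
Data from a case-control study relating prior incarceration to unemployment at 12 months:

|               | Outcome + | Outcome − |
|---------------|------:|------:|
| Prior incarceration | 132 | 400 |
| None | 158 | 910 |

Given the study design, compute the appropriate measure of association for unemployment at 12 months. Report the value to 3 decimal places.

Cells: a = 132, b = 400, c = 158, d = 910.
This is a case-control study: participants were sampled on outcome status, so risks in the source population cannot be estimated directly — relative risk is not valid here. The odds ratio is the appropriate measure.
OR = (a·d)/(b·c) = (132 × 910) / (400 × 158) = 120120 / 63200 = 1.90063

1.901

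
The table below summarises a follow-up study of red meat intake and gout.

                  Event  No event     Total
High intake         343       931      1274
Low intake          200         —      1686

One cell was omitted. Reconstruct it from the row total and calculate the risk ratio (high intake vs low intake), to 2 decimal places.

2.27

The missing cell is in the unexposed row: 1686 − 200 = 1486.
So a = 343, b = 931, c = 200, d = 1486.
RR = [a/(a+b)] / [c/(c+d)] = (343/1274) / (200/1686) = 0.26923/0.11862 = 2.26962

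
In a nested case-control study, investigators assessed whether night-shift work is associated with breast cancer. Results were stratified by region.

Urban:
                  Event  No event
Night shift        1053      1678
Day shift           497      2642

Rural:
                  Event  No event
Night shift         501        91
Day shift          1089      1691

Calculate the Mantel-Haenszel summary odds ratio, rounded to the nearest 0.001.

OR_MH = Σ(aᵢdᵢ/nᵢ) / Σ(bᵢcᵢ/nᵢ), where nᵢ is the stratum total.
Stratum 1 (Urban): n = 5870; a·d/n = 1053·2642/5870 = 473.9397; b·c/n = 1678·497/5870 = 142.0726
Stratum 2 (Rural): n = 3372; a·d/n = 501·1691/3372 = 251.2429; b·c/n = 91·1089/3372 = 29.3888
OR_MH = (473.9397 + 251.2429) / (142.0726 + 29.3888) = 725.1826 / 171.4614 = 4.22942

4.229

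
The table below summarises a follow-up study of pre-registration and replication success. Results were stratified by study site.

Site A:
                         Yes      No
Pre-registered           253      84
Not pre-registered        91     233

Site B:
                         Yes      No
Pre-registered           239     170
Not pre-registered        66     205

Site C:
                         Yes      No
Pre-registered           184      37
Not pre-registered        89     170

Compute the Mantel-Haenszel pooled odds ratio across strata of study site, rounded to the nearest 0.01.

6.48

OR_MH = Σ(aᵢdᵢ/nᵢ) / Σ(bᵢcᵢ/nᵢ), where nᵢ is the stratum total.
Stratum 1 (Site A): n = 661; a·d/n = 253·233/661 = 89.1815; b·c/n = 84·91/661 = 11.5643
Stratum 2 (Site B): n = 680; a·d/n = 239·205/680 = 72.0515; b·c/n = 170·66/680 = 16.5000
Stratum 3 (Site C): n = 480; a·d/n = 184·170/480 = 65.1667; b·c/n = 37·89/480 = 6.8604
OR_MH = (89.1815 + 72.0515 + 65.1667) / (11.5643 + 16.5000 + 6.8604) = 226.3997 / 34.9247 = 6.48251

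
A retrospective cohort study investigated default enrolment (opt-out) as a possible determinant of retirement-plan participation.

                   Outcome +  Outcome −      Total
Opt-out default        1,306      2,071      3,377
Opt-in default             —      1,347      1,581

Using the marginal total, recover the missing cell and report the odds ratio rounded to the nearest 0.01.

The missing cell is in the unexposed row: 1581 − 1347 = 234.
So a = 1306, b = 2071, c = 234, d = 1347.
OR = (a·d)/(b·c) = (1306 × 1347) / (2071 × 234) = 1759182 / 484614 = 3.63007

3.63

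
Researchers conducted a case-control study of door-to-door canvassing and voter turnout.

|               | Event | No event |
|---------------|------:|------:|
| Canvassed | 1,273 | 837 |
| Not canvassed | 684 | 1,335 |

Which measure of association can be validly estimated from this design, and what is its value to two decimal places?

2.97

Cells: a = 1273, b = 837, c = 684, d = 1335.
This is a case-control study: participants were sampled on outcome status, so risks in the source population cannot be estimated directly — relative risk is not valid here. The odds ratio is the appropriate measure.
OR = (a·d)/(b·c) = (1273 × 1335) / (837 × 684) = 1699455 / 572508 = 2.96844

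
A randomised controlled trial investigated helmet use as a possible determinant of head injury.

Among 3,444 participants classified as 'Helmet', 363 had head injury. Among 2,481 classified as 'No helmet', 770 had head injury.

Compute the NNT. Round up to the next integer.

Risk in treated group = 363/3444 = 0.10540; risk in control = 770/2481 = 0.31036.
Absolute risk reduction = 0.31036 − 0.10540 = 0.20496
NNT = 1 / ARR = 1 / 0.20496 = 4.879 → round up → 5

5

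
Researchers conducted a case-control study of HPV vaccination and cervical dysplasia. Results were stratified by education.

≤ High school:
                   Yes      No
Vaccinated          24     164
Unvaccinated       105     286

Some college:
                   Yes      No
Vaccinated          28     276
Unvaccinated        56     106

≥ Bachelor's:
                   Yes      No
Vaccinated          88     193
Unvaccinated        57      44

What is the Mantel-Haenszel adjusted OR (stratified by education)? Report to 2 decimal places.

0.31

OR_MH = Σ(aᵢdᵢ/nᵢ) / Σ(bᵢcᵢ/nᵢ), where nᵢ is the stratum total.
Stratum 1 (≤ High school): n = 579; a·d/n = 24·286/579 = 11.8549; b·c/n = 164·105/579 = 29.7409
Stratum 2 (Some college): n = 466; a·d/n = 28·106/466 = 6.3691; b·c/n = 276·56/466 = 33.1674
Stratum 3 (≥ Bachelor's): n = 382; a·d/n = 88·44/382 = 10.1361; b·c/n = 193·57/382 = 28.7984
OR_MH = (11.8549 + 6.3691 + 10.1361) / (29.7409 + 33.1674 + 28.7984) = 28.3601 / 91.7067 = 0.30925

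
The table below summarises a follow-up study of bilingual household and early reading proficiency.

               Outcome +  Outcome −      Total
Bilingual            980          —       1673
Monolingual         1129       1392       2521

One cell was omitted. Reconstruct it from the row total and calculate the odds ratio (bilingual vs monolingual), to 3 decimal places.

1.744

The missing cell is in the exposed row: 1673 − 980 = 693.
So a = 980, b = 693, c = 1129, d = 1392.
OR = (a·d)/(b·c) = (980 × 1392) / (693 × 1129) = 1364160 / 782397 = 1.74356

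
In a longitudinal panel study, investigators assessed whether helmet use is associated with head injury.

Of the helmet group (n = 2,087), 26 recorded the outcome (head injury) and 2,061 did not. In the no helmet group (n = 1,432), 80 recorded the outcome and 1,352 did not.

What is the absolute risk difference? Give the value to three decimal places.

From the description: a = 26, b = 2061, c = 80, d = 1352.
Risk in exposed = 26/2087 = 0.012458; risk in unexposed = 80/1432 = 0.055866.
Risk difference = 0.012458 − 0.055866 = -0.043408

-0.043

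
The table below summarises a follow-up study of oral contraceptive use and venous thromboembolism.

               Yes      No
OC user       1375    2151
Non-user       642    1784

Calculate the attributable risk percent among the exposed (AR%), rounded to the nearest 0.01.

Cells: a = 1375, b = 2151, c = 642, d = 1784.
Risk in exposed = 1375/3526 = 0.38996; risk in unexposed = 642/2426 = 0.26463.
RR = 0.38996/0.26463 = 1.47359
AR% = (RR − 1)/RR × 100 = (1.47359 − 1)/1.47359 × 100 = 32.1384%

32.14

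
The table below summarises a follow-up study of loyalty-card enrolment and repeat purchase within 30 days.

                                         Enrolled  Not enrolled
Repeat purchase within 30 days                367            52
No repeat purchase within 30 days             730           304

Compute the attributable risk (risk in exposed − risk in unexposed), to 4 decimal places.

Reading the table with exposure as columns: a = 367 (Enrolled, case), b = 730 (Enrolled, non-case), c = 52 (Not enrolled, case), d = 304.
Risk in exposed = 367/1097 = 0.334549; risk in unexposed = 52/356 = 0.146067.
Risk difference = 0.334549 − 0.146067 = 0.188481

0.1885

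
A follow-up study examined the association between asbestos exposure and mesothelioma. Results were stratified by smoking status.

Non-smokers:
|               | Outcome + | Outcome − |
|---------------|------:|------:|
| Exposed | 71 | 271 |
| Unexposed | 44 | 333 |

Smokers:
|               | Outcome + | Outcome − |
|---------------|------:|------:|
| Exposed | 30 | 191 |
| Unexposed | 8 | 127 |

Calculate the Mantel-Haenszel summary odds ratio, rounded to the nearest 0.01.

2.09

OR_MH = Σ(aᵢdᵢ/nᵢ) / Σ(bᵢcᵢ/nᵢ), where nᵢ is the stratum total.
Stratum 1 (Non-smokers): n = 719; a·d/n = 71·333/719 = 32.8832; b·c/n = 271·44/719 = 16.5841
Stratum 2 (Smokers): n = 356; a·d/n = 30·127/356 = 10.7022; b·c/n = 191·8/356 = 4.2921
OR_MH = (32.8832 + 10.7022) / (16.5841 + 4.2921) = 43.5854 / 20.8763 = 2.08780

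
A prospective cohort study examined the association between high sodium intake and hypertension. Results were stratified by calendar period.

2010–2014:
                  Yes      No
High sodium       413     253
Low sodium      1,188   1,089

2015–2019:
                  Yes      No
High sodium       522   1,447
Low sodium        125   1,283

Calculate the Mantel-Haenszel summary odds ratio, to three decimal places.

OR_MH = Σ(aᵢdᵢ/nᵢ) / Σ(bᵢcᵢ/nᵢ), where nᵢ is the stratum total.
Stratum 1 (2010–2014): n = 2943; a·d/n = 413·1089/2943 = 152.8226; b·c/n = 253·1188/2943 = 102.1284
Stratum 2 (2015–2019): n = 3377; a·d/n = 522·1283/3377 = 198.3198; b·c/n = 1447·125/3377 = 53.5609
OR_MH = (152.8226 + 198.3198) / (102.1284 + 53.5609) = 351.1424 / 155.6893 = 2.25541

2.255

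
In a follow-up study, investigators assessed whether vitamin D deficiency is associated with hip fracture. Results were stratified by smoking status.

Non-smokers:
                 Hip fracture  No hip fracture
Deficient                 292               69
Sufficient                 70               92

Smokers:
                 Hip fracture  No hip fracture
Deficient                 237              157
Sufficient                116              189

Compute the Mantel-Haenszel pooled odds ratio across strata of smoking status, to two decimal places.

OR_MH = Σ(aᵢdᵢ/nᵢ) / Σ(bᵢcᵢ/nᵢ), where nᵢ is the stratum total.
Stratum 1 (Non-smokers): n = 523; a·d/n = 292·92/523 = 51.3652; b·c/n = 69·70/523 = 9.2352
Stratum 2 (Smokers): n = 699; a·d/n = 237·189/699 = 64.0815; b·c/n = 157·116/699 = 26.0544
OR_MH = (51.3652 + 64.0815) / (9.2352 + 26.0544) = 115.4467 / 35.2895 = 3.27141

3.27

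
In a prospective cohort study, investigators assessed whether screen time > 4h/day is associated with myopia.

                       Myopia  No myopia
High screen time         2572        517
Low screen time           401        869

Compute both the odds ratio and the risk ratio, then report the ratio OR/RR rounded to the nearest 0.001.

4.088

Cells: a = 2572, b = 517, c = 401, d = 869.
OR = (2572·869)/(517·401) = 2235068/207317 = 10.78092
Risk in exposed = 2572/3089 = 0.83263; risk in unexposed = 401/1270 = 0.31575; RR = 2.63701
OR/RR = 10.78092 / 2.63701 = 4.08831
The outcome is not rare, so the OR lies further from 1 than the RR.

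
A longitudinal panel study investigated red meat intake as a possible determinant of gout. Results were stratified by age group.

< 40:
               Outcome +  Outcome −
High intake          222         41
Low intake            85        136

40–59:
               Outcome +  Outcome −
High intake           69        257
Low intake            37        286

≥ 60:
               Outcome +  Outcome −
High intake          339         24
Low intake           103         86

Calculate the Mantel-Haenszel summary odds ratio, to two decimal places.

5.53

OR_MH = Σ(aᵢdᵢ/nᵢ) / Σ(bᵢcᵢ/nᵢ), where nᵢ is the stratum total.
Stratum 1 (< 40): n = 484; a·d/n = 222·136/484 = 62.3802; b·c/n = 41·85/484 = 7.2004
Stratum 2 (40–59): n = 649; a·d/n = 69·286/649 = 30.4068; b·c/n = 257·37/649 = 14.6518
Stratum 3 (≥ 60): n = 552; a·d/n = 339·86/552 = 52.8152; b·c/n = 24·103/552 = 4.4783
OR_MH = (62.3802 + 30.4068 + 52.8152) / (7.2004 + 14.6518 + 4.4783) = 145.6022 / 26.3304 = 5.52980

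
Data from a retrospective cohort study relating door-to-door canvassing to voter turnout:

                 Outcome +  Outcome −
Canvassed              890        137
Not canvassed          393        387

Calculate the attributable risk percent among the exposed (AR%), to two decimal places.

Cells: a = 890, b = 137, c = 393, d = 387.
Risk in exposed = 890/1027 = 0.86660; risk in unexposed = 393/780 = 0.50385.
RR = 0.86660/0.50385 = 1.71997
AR% = (RR − 1)/RR × 100 = (1.71997 − 1)/1.71997 × 100 = 41.8596%

41.86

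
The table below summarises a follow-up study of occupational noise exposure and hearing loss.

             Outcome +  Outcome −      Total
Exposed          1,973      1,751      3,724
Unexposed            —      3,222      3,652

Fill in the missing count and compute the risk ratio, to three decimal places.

4.500

The missing cell is in the unexposed row: 3652 − 3222 = 430.
So a = 1973, b = 1751, c = 430, d = 3222.
RR = [a/(a+b)] / [c/(c+d)] = (1973/3724) / (430/3652) = 0.52981/0.11774 = 4.49966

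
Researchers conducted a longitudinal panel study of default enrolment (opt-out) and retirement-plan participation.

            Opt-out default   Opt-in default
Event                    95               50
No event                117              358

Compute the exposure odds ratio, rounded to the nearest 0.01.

5.81

Reading the table with exposure as columns: a = 95 (Opt-out default, case), b = 117 (Opt-out default, non-case), c = 50 (Opt-in default, case), d = 358.
OR = (a·d)/(b·c) = (95 × 358) / (117 × 50) = 34010 / 5850 = 5.81368
The odds of retirement-plan participation are about 5.81 times as high in the opt-out default group.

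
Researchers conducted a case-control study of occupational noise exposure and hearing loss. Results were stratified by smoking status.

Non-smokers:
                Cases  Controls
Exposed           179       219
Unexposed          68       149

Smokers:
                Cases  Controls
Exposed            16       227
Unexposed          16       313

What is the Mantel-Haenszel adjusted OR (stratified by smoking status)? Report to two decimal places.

OR_MH = Σ(aᵢdᵢ/nᵢ) / Σ(bᵢcᵢ/nᵢ), where nᵢ is the stratum total.
Stratum 1 (Non-smokers): n = 615; a·d/n = 179·149/615 = 43.3675; b·c/n = 219·68/615 = 24.2146
Stratum 2 (Smokers): n = 572; a·d/n = 16·313/572 = 8.7552; b·c/n = 227·16/572 = 6.3497
OR_MH = (43.3675 + 8.7552) / (24.2146 + 6.3497) = 52.1227 / 30.5643 = 1.70535

1.71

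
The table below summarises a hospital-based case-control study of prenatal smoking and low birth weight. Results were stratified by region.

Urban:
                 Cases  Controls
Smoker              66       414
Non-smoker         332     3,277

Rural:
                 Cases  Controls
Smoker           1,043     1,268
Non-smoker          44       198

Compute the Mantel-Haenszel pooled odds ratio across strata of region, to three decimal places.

2.412

OR_MH = Σ(aᵢdᵢ/nᵢ) / Σ(bᵢcᵢ/nᵢ), where nᵢ is the stratum total.
Stratum 1 (Urban): n = 4089; a·d/n = 66·3277/4089 = 52.8936; b·c/n = 414·332/4089 = 33.6141
Stratum 2 (Rural): n = 2553; a·d/n = 1043·198/2553 = 80.8907; b·c/n = 1268·44/2553 = 21.8535
OR_MH = (52.8936 + 80.8907) / (33.6141 + 21.8535) = 133.7843 / 55.4676 = 2.41194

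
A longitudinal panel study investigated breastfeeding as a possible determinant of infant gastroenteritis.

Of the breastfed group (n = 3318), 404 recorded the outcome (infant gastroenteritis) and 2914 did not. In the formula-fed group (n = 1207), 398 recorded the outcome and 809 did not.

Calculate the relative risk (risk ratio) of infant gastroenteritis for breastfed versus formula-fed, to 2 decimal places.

0.37

From the description: a = 404, b = 2914, c = 398, d = 809.
Risk in exposed = 404/3318 = 0.12176; risk in unexposed = 398/1207 = 0.32974.
RR = 0.12176 / 0.32974 = 0.36926
The risk is 63% lower among the exposed than among the unexposed.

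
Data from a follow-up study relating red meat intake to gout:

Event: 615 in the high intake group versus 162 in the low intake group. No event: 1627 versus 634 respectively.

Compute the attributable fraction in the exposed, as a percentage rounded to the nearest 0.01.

From the description: a = 615, b = 1627, c = 162, d = 634.
Risk in exposed = 615/2242 = 0.27431; risk in unexposed = 162/796 = 0.20352.
RR = 0.27431/0.20352 = 1.34784
AR% = (RR − 1)/RR × 100 = (1.34784 − 1)/1.34784 × 100 = 25.8071%

25.81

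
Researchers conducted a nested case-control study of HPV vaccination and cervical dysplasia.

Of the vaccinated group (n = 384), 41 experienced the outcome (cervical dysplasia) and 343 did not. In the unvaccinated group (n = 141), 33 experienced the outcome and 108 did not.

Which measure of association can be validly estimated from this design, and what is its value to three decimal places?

0.391

From the description: a = 41, b = 343, c = 33, d = 108.
This is a nested case-control study: participants were sampled on outcome status, so risks in the source population cannot be estimated directly — relative risk is not valid here. The odds ratio is the appropriate measure.
OR = (a·d)/(b·c) = (41 × 108) / (343 × 33) = 4428 / 11319 = 0.39120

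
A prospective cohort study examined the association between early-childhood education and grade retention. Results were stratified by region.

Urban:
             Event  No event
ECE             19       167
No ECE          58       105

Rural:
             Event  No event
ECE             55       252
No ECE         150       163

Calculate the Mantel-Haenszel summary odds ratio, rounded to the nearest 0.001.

OR_MH = Σ(aᵢdᵢ/nᵢ) / Σ(bᵢcᵢ/nᵢ), where nᵢ is the stratum total.
Stratum 1 (Urban): n = 349; a·d/n = 19·105/349 = 5.7163; b·c/n = 167·58/349 = 27.7536
Stratum 2 (Rural): n = 620; a·d/n = 55·163/620 = 14.4597; b·c/n = 252·150/620 = 60.9677
OR_MH = (5.7163 + 14.4597) / (27.7536 + 60.9677) = 20.1760 / 88.7213 = 0.22741

0.227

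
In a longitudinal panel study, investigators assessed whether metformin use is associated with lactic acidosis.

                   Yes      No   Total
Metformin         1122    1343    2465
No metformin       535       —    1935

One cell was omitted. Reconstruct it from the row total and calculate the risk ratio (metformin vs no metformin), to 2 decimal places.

1.65

The missing cell is in the unexposed row: 1935 − 535 = 1400.
So a = 1122, b = 1343, c = 535, d = 1400.
RR = [a/(a+b)] / [c/(c+d)] = (1122/2465) / (535/1935) = 0.45517/0.27649 = 1.64628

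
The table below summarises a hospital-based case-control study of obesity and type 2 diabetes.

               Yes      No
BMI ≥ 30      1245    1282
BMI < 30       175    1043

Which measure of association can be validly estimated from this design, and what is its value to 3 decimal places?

5.788

Cells: a = 1245, b = 1282, c = 175, d = 1043.
This is a hospital-based case-control study: participants were sampled on outcome status, so risks in the source population cannot be estimated directly — relative risk is not valid here. The odds ratio is the appropriate measure.
OR = (a·d)/(b·c) = (1245 × 1043) / (1282 × 175) = 1298535 / 224350 = 5.78799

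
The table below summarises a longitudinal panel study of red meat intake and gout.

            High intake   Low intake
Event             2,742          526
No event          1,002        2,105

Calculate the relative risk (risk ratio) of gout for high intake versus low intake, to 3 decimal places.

Reading the table with exposure as columns: a = 2742 (High intake, case), b = 1002 (High intake, non-case), c = 526 (Low intake, case), d = 2105.
Risk in exposed = 2742/3744 = 0.73237; risk in unexposed = 526/2631 = 0.19992.
RR = 0.73237 / 0.19992 = 3.66325
The risk among the exposed is 3.66 times that among the unexposed.

3.663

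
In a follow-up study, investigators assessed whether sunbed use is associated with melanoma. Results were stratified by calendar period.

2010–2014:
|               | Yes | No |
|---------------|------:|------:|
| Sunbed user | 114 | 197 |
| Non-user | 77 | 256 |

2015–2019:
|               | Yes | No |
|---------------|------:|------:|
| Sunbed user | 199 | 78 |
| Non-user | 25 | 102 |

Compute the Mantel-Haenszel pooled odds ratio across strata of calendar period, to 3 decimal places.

OR_MH = Σ(aᵢdᵢ/nᵢ) / Σ(bᵢcᵢ/nᵢ), where nᵢ is the stratum total.
Stratum 1 (2010–2014): n = 644; a·d/n = 114·256/644 = 45.3168; b·c/n = 197·77/644 = 23.5543
Stratum 2 (2015–2019): n = 404; a·d/n = 199·102/404 = 50.2426; b·c/n = 78·25/404 = 4.8267
OR_MH = (45.3168 + 50.2426) / (23.5543 + 4.8267) = 95.5593 / 28.3811 = 3.36701

3.367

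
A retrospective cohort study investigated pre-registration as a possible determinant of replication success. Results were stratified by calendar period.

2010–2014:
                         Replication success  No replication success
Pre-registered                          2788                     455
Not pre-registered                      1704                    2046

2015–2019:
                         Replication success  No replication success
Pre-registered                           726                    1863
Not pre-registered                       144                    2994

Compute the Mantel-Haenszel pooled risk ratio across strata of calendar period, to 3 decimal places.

2.213

RR_MH = Σ(aᵢ·n₀ᵢ/nᵢ) / Σ(cᵢ·n₁ᵢ/nᵢ), with n₁ᵢ = aᵢ+bᵢ (exposed), n₀ᵢ = cᵢ+dᵢ (unexposed), nᵢ = n₁ᵢ+n₀ᵢ.
Stratum 1 (2010–2014): n₁ = 3243, n₀ = 3750, n = 6993; a·n₀/n = 2788·3750/6993 = 1495.0665; c·n₁/n = 1704·3243/6993 = 790.2291
Stratum 2 (2015–2019): n₁ = 2589, n₀ = 3138, n = 5727; a·n₀/n = 726·3138/5727 = 397.7978; c·n₁/n = 144·2589/5727 = 65.0980
RR_MH = (1495.0665 + 397.7978) / (790.2291 + 65.0980) = 1892.8643 / 855.3270 = 2.21303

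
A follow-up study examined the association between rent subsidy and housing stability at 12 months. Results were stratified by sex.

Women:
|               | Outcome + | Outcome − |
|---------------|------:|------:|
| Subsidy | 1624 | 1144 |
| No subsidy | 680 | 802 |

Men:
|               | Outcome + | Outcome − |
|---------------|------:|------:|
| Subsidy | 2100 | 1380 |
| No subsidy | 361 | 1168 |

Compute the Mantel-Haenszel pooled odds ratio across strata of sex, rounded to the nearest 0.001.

OR_MH = Σ(aᵢdᵢ/nᵢ) / Σ(bᵢcᵢ/nᵢ), where nᵢ is the stratum total.
Stratum 1 (Women): n = 4250; a·d/n = 1624·802/4250 = 306.4584; b·c/n = 1144·680/4250 = 183.0400
Stratum 2 (Men): n = 5009; a·d/n = 2100·1168/5009 = 489.6786; b·c/n = 1380·361/5009 = 99.4570
OR_MH = (306.4584 + 489.6786) / (183.0400 + 99.4570) = 796.1369 / 282.4970 = 2.81821

2.818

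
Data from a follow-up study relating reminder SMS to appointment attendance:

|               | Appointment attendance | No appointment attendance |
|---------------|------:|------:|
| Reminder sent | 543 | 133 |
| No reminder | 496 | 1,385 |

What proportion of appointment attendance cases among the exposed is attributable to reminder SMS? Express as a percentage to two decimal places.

Cells: a = 543, b = 133, c = 496, d = 1385.
Risk in exposed = 543/676 = 0.80325; risk in unexposed = 496/1881 = 0.26369.
RR = 0.80325/0.26369 = 3.04621
AR% = (RR − 1)/RR × 100 = (3.04621 − 1)/3.04621 × 100 = 67.1724%

67.17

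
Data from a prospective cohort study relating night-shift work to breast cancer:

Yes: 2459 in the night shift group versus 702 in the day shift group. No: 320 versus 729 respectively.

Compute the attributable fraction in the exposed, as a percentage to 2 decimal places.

44.56

From the description: a = 2459, b = 320, c = 702, d = 729.
Risk in exposed = 2459/2779 = 0.88485; risk in unexposed = 702/1431 = 0.49057.
RR = 0.88485/0.49057 = 1.80373
AR% = (RR − 1)/RR × 100 = (1.80373 − 1)/1.80373 × 100 = 44.5595%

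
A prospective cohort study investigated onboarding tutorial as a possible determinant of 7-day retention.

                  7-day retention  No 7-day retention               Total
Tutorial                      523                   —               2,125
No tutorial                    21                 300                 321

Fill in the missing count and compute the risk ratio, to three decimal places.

3.762

The missing cell is in the exposed row: 2125 − 523 = 1602.
So a = 523, b = 1602, c = 21, d = 300.
RR = [a/(a+b)] / [c/(c+d)] = (523/2125) / (21/321) = 0.24612/0.06542 = 3.76208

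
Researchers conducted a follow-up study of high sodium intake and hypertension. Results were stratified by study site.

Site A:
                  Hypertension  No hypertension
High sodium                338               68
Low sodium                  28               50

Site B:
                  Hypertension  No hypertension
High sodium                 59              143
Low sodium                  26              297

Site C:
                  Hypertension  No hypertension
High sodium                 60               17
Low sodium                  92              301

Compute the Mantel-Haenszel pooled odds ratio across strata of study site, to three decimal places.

OR_MH = Σ(aᵢdᵢ/nᵢ) / Σ(bᵢcᵢ/nᵢ), where nᵢ is the stratum total.
Stratum 1 (Site A): n = 484; a·d/n = 338·50/484 = 34.9174; b·c/n = 68·28/484 = 3.9339
Stratum 2 (Site B): n = 525; a·d/n = 59·297/525 = 33.3771; b·c/n = 143·26/525 = 7.0819
Stratum 3 (Site C): n = 470; a·d/n = 60·301/470 = 38.4255; b·c/n = 17·92/470 = 3.3277
OR_MH = (34.9174 + 33.3771 + 38.4255) / (3.9339 + 7.0819 + 3.3277) = 106.7200 / 14.3434 = 7.44033

7.440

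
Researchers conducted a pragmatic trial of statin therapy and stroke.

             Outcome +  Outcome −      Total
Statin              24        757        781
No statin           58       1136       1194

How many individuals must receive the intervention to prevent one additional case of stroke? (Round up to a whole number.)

57

Risk in treated group = 24/781 = 0.03073; risk in control = 58/1194 = 0.04858.
Absolute risk reduction = 0.04858 − 0.03073 = 0.01785
NNT = 1 / ARR = 1 / 0.01785 = 56.034 → round up → 57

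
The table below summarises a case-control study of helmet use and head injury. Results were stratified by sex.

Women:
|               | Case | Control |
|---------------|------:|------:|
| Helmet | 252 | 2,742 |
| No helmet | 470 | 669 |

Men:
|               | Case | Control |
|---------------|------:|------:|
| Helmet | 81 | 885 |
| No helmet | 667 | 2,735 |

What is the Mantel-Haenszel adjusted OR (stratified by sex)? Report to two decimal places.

0.20

OR_MH = Σ(aᵢdᵢ/nᵢ) / Σ(bᵢcᵢ/nᵢ), where nᵢ is the stratum total.
Stratum 1 (Women): n = 4133; a·d/n = 252·669/4133 = 40.7907; b·c/n = 2742·470/4133 = 311.8171
Stratum 2 (Men): n = 4368; a·d/n = 81·2735/4368 = 50.7177; b·c/n = 885·667/4368 = 135.1408
OR_MH = (40.7907 + 50.7177) / (311.8171 + 135.1408) = 91.5084 / 446.9579 = 0.20474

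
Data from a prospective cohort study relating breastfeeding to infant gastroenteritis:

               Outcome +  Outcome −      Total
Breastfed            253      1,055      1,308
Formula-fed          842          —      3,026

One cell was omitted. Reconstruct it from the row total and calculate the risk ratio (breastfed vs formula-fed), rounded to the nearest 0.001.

0.695

The missing cell is in the unexposed row: 3026 − 842 = 2184.
So a = 253, b = 1055, c = 842, d = 2184.
RR = [a/(a+b)] / [c/(c+d)] = (253/1308) / (842/3026) = 0.19343/0.27826 = 0.69514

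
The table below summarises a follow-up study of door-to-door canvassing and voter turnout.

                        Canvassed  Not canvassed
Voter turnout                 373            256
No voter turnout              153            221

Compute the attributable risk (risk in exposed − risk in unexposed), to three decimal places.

0.172

Reading the table with exposure as columns: a = 373 (Canvassed, case), b = 153 (Canvassed, non-case), c = 256 (Not canvassed, case), d = 221.
Risk in exposed = 373/526 = 0.709125; risk in unexposed = 256/477 = 0.536688.
Risk difference = 0.709125 − 0.536688 = 0.172438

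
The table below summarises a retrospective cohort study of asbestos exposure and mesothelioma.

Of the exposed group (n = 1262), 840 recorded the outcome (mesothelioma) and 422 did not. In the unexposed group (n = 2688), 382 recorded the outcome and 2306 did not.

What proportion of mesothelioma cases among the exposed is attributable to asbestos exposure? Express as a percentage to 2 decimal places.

78.65

From the description: a = 840, b = 422, c = 382, d = 2306.
Risk in exposed = 840/1262 = 0.66561; risk in unexposed = 382/2688 = 0.14211.
RR = 0.66561/0.14211 = 4.68367
AR% = (RR − 1)/RR × 100 = (4.68367 − 1)/4.68367 × 100 = 78.6492%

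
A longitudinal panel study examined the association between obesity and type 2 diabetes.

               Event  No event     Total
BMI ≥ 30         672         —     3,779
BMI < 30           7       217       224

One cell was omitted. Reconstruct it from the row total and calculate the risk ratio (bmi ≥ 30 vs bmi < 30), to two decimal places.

The missing cell is in the exposed row: 3779 − 672 = 3107.
So a = 672, b = 3107, c = 7, d = 217.
RR = [a/(a+b)] / [c/(c+d)] = (672/3779) / (7/224) = 0.17782/0.03125 = 5.69039

5.69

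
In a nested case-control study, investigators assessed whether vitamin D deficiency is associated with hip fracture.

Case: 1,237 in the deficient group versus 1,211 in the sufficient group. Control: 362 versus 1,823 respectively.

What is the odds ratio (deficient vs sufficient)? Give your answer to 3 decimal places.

From the description: a = 1237, b = 362, c = 1211, d = 1823.
OR = (a·d)/(b·c) = (1237 × 1823) / (362 × 1211) = 2255051 / 438382 = 5.14403
The odds of hip fracture are about 5.14 times as high in the deficient group.

5.144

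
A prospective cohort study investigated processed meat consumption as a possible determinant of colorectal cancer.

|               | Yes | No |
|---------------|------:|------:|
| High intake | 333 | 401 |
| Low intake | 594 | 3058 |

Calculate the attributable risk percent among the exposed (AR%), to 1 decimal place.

64.1

Cells: a = 333, b = 401, c = 594, d = 3058.
Risk in exposed = 333/734 = 0.45368; risk in unexposed = 594/3652 = 0.16265.
RR = 0.45368/0.16265 = 2.78928
AR% = (RR − 1)/RR × 100 = (2.78928 − 1)/2.78928 × 100 = 64.1485%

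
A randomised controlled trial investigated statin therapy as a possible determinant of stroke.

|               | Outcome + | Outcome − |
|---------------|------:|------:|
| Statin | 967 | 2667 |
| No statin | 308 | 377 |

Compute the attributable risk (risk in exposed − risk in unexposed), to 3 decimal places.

-0.184

Cells: a = 967, b = 2667, c = 308, d = 377.
Risk in exposed = 967/3634 = 0.266098; risk in unexposed = 308/685 = 0.449635.
Risk difference = 0.266098 − 0.449635 = -0.183537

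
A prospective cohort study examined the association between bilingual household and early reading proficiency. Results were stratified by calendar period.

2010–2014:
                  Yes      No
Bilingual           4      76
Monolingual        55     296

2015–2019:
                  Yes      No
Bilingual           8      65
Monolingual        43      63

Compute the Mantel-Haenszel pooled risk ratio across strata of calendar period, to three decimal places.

RR_MH = Σ(aᵢ·n₀ᵢ/nᵢ) / Σ(cᵢ·n₁ᵢ/nᵢ), with n₁ᵢ = aᵢ+bᵢ (exposed), n₀ᵢ = cᵢ+dᵢ (unexposed), nᵢ = n₁ᵢ+n₀ᵢ.
Stratum 1 (2010–2014): n₁ = 80, n₀ = 351, n = 431; a·n₀/n = 4·351/431 = 3.2575; c·n₁/n = 55·80/431 = 10.2088
Stratum 2 (2015–2019): n₁ = 73, n₀ = 106, n = 179; a·n₀/n = 8·106/179 = 4.7374; c·n₁/n = 43·73/179 = 17.5363
RR_MH = (3.2575 + 4.7374) / (10.2088 + 17.5363) = 7.9950 / 27.7451 = 0.28816

0.288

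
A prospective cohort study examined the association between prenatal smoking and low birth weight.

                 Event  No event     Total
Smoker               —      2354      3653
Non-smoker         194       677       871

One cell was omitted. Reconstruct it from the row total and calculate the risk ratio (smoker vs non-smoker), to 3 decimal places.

1.597

The missing cell is in the exposed row: 3653 − 2354 = 1299.
So a = 1299, b = 2354, c = 194, d = 677.
RR = [a/(a+b)] / [c/(c+d)] = (1299/3653) / (194/871) = 0.35560/0.22273 = 1.59653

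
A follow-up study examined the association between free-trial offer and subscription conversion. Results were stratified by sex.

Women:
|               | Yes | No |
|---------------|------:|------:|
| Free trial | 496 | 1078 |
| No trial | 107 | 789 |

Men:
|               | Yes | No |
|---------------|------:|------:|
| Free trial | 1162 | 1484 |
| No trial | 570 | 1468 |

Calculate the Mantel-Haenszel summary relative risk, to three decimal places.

RR_MH = Σ(aᵢ·n₀ᵢ/nᵢ) / Σ(cᵢ·n₁ᵢ/nᵢ), with n₁ᵢ = aᵢ+bᵢ (exposed), n₀ᵢ = cᵢ+dᵢ (unexposed), nᵢ = n₁ᵢ+n₀ᵢ.
Stratum 1 (Women): n₁ = 1574, n₀ = 896, n = 2470; a·n₀/n = 496·896/2470 = 179.9255; c·n₁/n = 107·1574/2470 = 68.1854
Stratum 2 (Men): n₁ = 2646, n₀ = 2038, n = 4684; a·n₀/n = 1162·2038/4684 = 505.5841; c·n₁/n = 570·2646/4684 = 321.9940
RR_MH = (179.9255 + 505.5841) / (68.1854 + 321.9940) = 685.5096 / 390.1794 = 1.75691

1.757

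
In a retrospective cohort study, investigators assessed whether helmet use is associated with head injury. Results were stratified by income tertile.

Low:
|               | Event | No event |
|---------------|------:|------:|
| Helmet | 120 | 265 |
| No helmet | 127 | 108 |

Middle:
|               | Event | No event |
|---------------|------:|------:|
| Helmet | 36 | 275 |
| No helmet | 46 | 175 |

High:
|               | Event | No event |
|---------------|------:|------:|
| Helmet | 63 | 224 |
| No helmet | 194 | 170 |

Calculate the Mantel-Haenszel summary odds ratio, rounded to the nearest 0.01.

OR_MH = Σ(aᵢdᵢ/nᵢ) / Σ(bᵢcᵢ/nᵢ), where nᵢ is the stratum total.
Stratum 1 (Low): n = 620; a·d/n = 120·108/620 = 20.9032; b·c/n = 265·127/620 = 54.2823
Stratum 2 (Middle): n = 532; a·d/n = 36·175/532 = 11.8421; b·c/n = 275·46/532 = 23.7782
Stratum 3 (High): n = 651; a·d/n = 63·170/651 = 16.4516; b·c/n = 224·194/651 = 66.7527
OR_MH = (20.9032 + 11.8421 + 16.4516) / (54.2823 + 23.7782 + 66.7527) = 49.1969 / 144.8131 = 0.33973

0.34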